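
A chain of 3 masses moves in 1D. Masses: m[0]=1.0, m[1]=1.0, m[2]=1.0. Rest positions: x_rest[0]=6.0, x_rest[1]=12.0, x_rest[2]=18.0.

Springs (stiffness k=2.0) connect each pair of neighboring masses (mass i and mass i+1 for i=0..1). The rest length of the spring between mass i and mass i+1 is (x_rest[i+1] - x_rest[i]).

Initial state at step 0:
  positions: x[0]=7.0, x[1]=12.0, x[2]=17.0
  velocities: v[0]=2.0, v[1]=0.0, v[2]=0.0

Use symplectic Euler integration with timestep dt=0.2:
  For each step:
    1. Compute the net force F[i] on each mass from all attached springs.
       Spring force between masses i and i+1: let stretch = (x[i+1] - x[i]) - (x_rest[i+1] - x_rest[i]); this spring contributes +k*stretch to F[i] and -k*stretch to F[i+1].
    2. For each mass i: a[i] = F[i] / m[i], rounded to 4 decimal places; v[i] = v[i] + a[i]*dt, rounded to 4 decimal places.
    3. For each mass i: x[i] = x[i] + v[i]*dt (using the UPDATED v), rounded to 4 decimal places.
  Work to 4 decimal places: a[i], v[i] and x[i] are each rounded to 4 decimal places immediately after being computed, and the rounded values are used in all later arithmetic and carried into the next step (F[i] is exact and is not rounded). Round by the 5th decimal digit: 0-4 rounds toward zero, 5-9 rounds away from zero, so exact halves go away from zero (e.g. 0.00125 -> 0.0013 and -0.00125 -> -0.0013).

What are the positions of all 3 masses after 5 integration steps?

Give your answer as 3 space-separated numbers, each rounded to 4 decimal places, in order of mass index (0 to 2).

Step 0: x=[7.0000 12.0000 17.0000] v=[2.0000 0.0000 0.0000]
Step 1: x=[7.3200 12.0000 17.0800] v=[1.6000 0.0000 0.4000]
Step 2: x=[7.5344 12.0320 17.2336] v=[1.0720 0.1600 0.7680]
Step 3: x=[7.6286 12.1203 17.4511] v=[0.4710 0.4416 1.0874]
Step 4: x=[7.6021 12.2757 17.7221] v=[-0.1323 0.7772 1.3551]
Step 5: x=[7.4695 12.4930 18.0374] v=[-0.6629 1.0863 1.5765]

Answer: 7.4695 12.4930 18.0374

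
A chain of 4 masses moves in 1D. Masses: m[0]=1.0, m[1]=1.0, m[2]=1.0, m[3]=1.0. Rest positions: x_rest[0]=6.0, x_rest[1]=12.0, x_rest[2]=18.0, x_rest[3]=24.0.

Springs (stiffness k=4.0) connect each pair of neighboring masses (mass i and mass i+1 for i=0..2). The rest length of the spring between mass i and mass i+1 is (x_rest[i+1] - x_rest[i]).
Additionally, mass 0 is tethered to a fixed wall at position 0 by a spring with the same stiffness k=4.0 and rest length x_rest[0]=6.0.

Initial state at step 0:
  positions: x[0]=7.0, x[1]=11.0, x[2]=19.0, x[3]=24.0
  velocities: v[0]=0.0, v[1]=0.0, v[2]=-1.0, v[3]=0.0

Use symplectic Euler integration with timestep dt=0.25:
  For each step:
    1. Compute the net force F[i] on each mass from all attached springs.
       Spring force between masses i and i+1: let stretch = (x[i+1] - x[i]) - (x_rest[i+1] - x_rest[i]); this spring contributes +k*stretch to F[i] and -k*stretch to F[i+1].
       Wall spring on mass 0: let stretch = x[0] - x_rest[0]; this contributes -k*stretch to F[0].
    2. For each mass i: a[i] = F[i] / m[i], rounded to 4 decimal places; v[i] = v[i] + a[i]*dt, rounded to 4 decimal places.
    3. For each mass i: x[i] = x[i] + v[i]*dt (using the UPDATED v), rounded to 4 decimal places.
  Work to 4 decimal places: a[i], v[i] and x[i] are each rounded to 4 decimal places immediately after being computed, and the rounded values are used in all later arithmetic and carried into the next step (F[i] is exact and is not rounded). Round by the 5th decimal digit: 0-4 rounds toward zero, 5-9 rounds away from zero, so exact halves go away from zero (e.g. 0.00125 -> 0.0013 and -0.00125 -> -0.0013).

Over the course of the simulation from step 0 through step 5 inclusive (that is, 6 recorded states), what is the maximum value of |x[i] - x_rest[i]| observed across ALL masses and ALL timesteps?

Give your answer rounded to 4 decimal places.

Answer: 1.2031

Derivation:
Step 0: x=[7.0000 11.0000 19.0000 24.0000] v=[0.0000 0.0000 -1.0000 0.0000]
Step 1: x=[6.2500 12.0000 18.0000 24.2500] v=[-3.0000 4.0000 -4.0000 1.0000]
Step 2: x=[5.3750 13.0625 17.0625 24.4375] v=[-3.5000 4.2500 -3.7500 0.7500]
Step 3: x=[5.0781 13.2031 16.9688 24.2813] v=[-1.1875 0.5625 -0.3750 -0.6250]
Step 4: x=[5.5430 12.2539 17.7618 23.7969] v=[1.8594 -3.7968 3.1718 -1.9375]
Step 5: x=[6.2998 11.0040 18.6866 23.3038] v=[3.0273 -4.9998 3.6990 -1.9726]
Max displacement = 1.2031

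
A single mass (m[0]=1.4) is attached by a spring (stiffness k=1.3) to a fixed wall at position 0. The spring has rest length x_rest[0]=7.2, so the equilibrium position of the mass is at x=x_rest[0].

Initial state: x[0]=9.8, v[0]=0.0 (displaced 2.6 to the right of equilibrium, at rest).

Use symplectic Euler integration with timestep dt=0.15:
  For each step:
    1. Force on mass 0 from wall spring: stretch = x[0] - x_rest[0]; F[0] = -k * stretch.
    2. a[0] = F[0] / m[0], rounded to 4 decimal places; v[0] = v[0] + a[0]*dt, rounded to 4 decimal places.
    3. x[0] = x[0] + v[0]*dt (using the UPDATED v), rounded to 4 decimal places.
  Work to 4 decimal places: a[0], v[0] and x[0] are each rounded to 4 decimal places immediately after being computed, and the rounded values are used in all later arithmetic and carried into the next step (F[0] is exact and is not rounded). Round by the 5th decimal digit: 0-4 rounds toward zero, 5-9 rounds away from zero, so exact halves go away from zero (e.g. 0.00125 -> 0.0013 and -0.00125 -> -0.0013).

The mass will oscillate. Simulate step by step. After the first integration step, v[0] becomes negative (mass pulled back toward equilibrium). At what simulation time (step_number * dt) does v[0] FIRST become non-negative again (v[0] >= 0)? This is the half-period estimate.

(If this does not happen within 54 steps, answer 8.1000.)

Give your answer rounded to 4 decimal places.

Step 0: x=[9.8000] v=[0.0000]
Step 1: x=[9.7457] v=[-0.3621]
Step 2: x=[9.6382] v=[-0.7167]
Step 3: x=[9.4798] v=[-1.0563]
Step 4: x=[9.2737] v=[-1.3739]
Step 5: x=[9.0243] v=[-1.6627]
Step 6: x=[8.7368] v=[-1.9168]
Step 7: x=[8.4172] v=[-2.1309]
Step 8: x=[8.0721] v=[-2.3004]
Step 9: x=[7.7088] v=[-2.4219]
Step 10: x=[7.3349] v=[-2.4928]
Step 11: x=[6.9582] v=[-2.5116]
Step 12: x=[6.5865] v=[-2.4779]
Step 13: x=[6.2276] v=[-2.3924]
Step 14: x=[5.8891] v=[-2.2570]
Step 15: x=[5.5779] v=[-2.0744]
Step 16: x=[5.3006] v=[-1.8485]
Step 17: x=[5.0630] v=[-1.5839]
Step 18: x=[4.8701] v=[-1.2862]
Step 19: x=[4.7258] v=[-0.9617]
Step 20: x=[4.6332] v=[-0.6171]
Step 21: x=[4.5943] v=[-0.2596]
Step 22: x=[4.6098] v=[0.1033]
First v>=0 after going negative at step 22, time=3.3000

Answer: 3.3000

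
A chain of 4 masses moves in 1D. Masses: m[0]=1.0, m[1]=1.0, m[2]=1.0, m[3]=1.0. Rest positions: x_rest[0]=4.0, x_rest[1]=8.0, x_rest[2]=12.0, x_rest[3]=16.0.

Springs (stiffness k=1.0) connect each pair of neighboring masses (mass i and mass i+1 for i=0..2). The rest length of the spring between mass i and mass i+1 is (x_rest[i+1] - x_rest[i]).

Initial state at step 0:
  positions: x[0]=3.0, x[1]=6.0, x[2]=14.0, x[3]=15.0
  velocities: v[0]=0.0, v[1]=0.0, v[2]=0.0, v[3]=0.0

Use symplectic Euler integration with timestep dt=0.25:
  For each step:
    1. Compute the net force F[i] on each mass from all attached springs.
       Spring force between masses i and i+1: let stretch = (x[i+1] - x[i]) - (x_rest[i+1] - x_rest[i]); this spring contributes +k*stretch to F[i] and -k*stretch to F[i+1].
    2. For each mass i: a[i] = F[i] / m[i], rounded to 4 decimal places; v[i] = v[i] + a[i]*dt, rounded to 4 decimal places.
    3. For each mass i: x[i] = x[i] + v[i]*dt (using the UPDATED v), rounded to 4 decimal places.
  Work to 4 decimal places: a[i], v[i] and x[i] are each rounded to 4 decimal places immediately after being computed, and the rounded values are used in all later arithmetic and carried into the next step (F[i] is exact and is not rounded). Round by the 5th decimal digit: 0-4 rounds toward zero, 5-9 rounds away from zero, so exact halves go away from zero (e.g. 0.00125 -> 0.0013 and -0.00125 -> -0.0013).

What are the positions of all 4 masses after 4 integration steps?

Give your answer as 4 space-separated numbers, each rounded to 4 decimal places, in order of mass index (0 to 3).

Answer: 2.6869 8.1763 10.7947 16.3423

Derivation:
Step 0: x=[3.0000 6.0000 14.0000 15.0000] v=[0.0000 0.0000 0.0000 0.0000]
Step 1: x=[2.9375 6.3125 13.5625 15.1875] v=[-0.2500 1.2500 -1.7500 0.7500]
Step 2: x=[2.8359 6.8672 12.7734 15.5235] v=[-0.4063 2.2188 -3.1563 1.3438]
Step 3: x=[2.7363 7.5391 11.7871 15.9376] v=[-0.3985 2.6875 -3.9453 1.6563]
Step 4: x=[2.6869 8.1763 10.7947 16.3423] v=[-0.1978 2.5488 -3.9697 1.6187]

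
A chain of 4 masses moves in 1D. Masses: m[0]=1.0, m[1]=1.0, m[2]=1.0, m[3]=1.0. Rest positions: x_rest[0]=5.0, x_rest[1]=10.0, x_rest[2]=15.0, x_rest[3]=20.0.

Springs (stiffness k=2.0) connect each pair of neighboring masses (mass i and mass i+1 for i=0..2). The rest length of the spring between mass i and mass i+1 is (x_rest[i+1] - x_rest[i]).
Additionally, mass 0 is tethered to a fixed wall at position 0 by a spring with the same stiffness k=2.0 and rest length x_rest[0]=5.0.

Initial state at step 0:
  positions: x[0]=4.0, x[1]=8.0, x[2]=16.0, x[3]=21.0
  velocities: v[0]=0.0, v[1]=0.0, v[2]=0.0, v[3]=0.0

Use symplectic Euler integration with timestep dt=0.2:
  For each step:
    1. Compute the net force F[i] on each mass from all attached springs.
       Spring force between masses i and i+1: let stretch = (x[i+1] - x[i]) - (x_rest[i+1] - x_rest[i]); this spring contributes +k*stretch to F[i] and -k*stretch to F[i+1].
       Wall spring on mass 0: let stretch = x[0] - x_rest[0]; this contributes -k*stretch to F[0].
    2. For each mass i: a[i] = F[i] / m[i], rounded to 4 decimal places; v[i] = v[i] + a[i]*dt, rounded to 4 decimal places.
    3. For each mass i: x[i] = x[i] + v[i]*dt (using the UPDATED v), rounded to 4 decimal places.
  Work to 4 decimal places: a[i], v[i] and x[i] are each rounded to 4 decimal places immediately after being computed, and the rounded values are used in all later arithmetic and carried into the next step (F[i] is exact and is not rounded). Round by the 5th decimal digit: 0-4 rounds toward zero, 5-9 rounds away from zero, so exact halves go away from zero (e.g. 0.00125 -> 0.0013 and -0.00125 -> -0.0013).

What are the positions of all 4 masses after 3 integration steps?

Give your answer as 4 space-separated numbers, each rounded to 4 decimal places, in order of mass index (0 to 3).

Answer: 4.1183 9.5864 14.8626 20.9107

Derivation:
Step 0: x=[4.0000 8.0000 16.0000 21.0000] v=[0.0000 0.0000 0.0000 0.0000]
Step 1: x=[4.0000 8.3200 15.7600 21.0000] v=[0.0000 1.6000 -1.2000 0.0000]
Step 2: x=[4.0256 8.8896 15.3440 20.9808] v=[0.1280 2.8480 -2.0800 -0.0960]
Step 3: x=[4.1183 9.5864 14.8626 20.9107] v=[0.4634 3.4842 -2.4070 -0.3507]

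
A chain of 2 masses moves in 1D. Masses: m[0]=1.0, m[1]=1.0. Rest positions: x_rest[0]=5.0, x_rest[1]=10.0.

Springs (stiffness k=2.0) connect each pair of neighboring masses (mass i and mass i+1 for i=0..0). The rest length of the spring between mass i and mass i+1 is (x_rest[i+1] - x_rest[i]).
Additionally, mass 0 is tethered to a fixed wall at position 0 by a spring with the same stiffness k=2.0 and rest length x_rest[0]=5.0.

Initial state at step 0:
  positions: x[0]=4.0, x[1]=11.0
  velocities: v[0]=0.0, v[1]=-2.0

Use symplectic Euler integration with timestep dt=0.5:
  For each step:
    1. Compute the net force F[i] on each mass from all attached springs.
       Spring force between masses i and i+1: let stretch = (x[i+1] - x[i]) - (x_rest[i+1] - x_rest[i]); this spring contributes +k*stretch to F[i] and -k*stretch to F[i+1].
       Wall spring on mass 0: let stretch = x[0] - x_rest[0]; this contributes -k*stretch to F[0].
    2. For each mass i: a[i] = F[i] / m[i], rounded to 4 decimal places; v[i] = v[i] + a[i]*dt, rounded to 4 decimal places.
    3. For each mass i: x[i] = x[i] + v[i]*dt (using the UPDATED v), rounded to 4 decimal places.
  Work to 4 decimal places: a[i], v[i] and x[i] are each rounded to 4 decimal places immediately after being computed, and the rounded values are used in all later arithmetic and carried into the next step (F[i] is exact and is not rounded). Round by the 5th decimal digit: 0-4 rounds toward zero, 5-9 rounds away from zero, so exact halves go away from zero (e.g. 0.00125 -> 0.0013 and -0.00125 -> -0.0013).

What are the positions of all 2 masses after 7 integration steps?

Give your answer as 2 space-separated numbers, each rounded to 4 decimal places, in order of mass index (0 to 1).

Step 0: x=[4.0000 11.0000] v=[0.0000 -2.0000]
Step 1: x=[5.5000 9.0000] v=[3.0000 -4.0000]
Step 2: x=[6.0000 7.7500] v=[1.0000 -2.5000]
Step 3: x=[4.3750 8.1250] v=[-3.2500 0.7500]
Step 4: x=[2.4375 9.1250] v=[-3.8750 2.0000]
Step 5: x=[2.6250 9.2813] v=[0.3750 0.3125]
Step 6: x=[4.8282 8.6094] v=[4.4063 -1.3438]
Step 7: x=[6.5079 8.5469] v=[3.3593 -0.1250]

Answer: 6.5079 8.5469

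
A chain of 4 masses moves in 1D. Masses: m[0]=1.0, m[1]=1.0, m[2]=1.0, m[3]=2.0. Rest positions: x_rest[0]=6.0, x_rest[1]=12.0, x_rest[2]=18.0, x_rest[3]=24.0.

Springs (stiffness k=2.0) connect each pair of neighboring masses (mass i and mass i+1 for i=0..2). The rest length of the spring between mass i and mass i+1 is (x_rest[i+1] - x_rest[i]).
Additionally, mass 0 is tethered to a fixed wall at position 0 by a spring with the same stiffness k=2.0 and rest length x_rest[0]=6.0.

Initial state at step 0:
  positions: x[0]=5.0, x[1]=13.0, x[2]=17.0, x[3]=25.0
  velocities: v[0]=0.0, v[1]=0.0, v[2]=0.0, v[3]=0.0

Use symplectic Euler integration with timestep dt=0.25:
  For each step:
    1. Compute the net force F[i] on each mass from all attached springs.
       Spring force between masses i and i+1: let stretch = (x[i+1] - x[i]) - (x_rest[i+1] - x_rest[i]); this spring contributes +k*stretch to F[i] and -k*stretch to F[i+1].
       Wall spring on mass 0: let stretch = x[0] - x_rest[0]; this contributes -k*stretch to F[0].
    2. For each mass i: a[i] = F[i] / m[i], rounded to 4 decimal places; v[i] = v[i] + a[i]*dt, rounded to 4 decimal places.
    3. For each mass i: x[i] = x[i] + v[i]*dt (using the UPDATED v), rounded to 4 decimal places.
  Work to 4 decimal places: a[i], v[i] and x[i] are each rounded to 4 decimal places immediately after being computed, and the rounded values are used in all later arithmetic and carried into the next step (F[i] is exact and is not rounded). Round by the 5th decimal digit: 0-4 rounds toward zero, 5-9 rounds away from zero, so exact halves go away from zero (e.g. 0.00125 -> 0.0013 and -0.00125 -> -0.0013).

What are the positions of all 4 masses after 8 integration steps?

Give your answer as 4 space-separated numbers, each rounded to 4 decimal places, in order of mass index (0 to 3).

Answer: 5.6776 13.8235 17.5917 24.1460

Derivation:
Step 0: x=[5.0000 13.0000 17.0000 25.0000] v=[0.0000 0.0000 0.0000 0.0000]
Step 1: x=[5.3750 12.5000 17.5000 24.8750] v=[1.5000 -2.0000 2.0000 -0.5000]
Step 2: x=[5.9688 11.7344 18.2969 24.6641] v=[2.3750 -3.0625 3.1875 -0.8438]
Step 3: x=[6.5372 11.0684 19.0694 24.4302] v=[2.2734 -2.6641 3.0899 -0.9356]
Step 4: x=[6.8548 10.8361 19.5119 24.2363] v=[1.2704 -0.9292 1.7698 -0.7758]
Step 5: x=[6.8132 11.1906 19.4604 24.1221] v=[-0.1664 1.4181 -0.2059 -0.4569]
Step 6: x=[6.4671 12.0317 18.9579 24.0915] v=[-1.3843 3.3643 -2.0100 -0.1223]
Step 7: x=[6.0082 13.0430 18.2313 24.1151] v=[-1.8356 4.0451 -2.9063 0.0943]
Step 8: x=[5.6776 13.8235 17.5917 24.1460] v=[-1.3223 3.1219 -2.5586 0.1234]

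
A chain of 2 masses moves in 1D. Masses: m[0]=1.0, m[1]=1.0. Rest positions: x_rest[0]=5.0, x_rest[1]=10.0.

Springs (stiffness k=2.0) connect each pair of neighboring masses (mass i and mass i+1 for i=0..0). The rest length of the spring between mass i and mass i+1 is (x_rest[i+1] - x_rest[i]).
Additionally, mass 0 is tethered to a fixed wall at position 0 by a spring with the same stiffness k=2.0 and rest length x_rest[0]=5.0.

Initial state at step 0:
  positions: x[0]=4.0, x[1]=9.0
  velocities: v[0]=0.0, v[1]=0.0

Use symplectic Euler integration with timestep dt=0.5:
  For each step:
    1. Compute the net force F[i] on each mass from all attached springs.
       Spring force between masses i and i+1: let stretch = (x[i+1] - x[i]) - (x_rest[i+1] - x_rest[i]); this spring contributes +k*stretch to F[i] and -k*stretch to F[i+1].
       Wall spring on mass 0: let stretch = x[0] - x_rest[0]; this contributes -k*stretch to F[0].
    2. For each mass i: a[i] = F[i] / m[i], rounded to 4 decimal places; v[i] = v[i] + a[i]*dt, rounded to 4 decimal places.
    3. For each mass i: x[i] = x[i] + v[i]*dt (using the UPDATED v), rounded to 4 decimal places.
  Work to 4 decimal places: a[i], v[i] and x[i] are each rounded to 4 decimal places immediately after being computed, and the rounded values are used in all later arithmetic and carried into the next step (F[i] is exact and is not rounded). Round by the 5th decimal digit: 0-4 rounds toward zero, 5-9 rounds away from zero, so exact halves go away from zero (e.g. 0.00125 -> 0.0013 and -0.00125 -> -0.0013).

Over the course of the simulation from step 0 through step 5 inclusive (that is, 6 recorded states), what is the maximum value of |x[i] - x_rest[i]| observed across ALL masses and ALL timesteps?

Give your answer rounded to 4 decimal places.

Answer: 1.0938

Derivation:
Step 0: x=[4.0000 9.0000] v=[0.0000 0.0000]
Step 1: x=[4.5000 9.0000] v=[1.0000 0.0000]
Step 2: x=[5.0000 9.2500] v=[1.0000 0.5000]
Step 3: x=[5.1250 9.8750] v=[0.2500 1.2500]
Step 4: x=[5.0625 10.6250] v=[-0.1250 1.5000]
Step 5: x=[5.2500 11.0938] v=[0.3750 0.9375]
Max displacement = 1.0938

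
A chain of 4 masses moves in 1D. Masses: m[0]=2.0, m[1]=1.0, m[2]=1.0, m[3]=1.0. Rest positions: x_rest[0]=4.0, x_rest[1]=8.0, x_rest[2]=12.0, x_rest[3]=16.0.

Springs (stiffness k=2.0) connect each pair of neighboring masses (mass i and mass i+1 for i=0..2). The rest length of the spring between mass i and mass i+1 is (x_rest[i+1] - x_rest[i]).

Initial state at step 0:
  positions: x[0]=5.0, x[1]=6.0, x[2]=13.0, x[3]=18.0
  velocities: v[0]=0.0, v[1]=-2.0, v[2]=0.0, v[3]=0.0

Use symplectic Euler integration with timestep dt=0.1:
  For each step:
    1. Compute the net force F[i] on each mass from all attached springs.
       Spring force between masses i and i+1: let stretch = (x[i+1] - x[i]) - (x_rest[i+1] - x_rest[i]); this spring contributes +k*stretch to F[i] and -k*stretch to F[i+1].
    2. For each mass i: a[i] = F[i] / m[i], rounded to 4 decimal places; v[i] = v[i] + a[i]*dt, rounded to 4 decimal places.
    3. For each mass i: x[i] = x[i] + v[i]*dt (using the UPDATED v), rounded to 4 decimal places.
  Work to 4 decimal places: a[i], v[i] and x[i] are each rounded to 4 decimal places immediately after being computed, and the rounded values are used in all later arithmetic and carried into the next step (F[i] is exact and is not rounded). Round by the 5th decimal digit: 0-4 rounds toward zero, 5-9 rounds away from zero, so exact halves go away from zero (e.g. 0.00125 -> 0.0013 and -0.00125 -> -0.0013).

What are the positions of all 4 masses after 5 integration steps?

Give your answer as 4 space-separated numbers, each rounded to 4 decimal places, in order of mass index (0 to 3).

Answer: 4.5624 6.7436 12.4449 17.6866

Derivation:
Step 0: x=[5.0000 6.0000 13.0000 18.0000] v=[0.0000 -2.0000 0.0000 0.0000]
Step 1: x=[4.9700 5.9200 12.9600 17.9800] v=[-0.3000 -0.8000 -0.4000 -0.2000]
Step 2: x=[4.9095 5.9618 12.8796 17.9396] v=[-0.6050 0.4180 -0.8040 -0.4040]
Step 3: x=[4.8195 6.1209 12.7620 17.8780] v=[-0.8998 1.5911 -1.1756 -0.6160]
Step 4: x=[4.7025 6.3868 12.6139 17.7941] v=[-1.1697 2.6590 -1.4806 -0.8392]
Step 5: x=[4.5624 6.7436 12.4449 17.6866] v=[-1.4013 3.5676 -1.6900 -1.0752]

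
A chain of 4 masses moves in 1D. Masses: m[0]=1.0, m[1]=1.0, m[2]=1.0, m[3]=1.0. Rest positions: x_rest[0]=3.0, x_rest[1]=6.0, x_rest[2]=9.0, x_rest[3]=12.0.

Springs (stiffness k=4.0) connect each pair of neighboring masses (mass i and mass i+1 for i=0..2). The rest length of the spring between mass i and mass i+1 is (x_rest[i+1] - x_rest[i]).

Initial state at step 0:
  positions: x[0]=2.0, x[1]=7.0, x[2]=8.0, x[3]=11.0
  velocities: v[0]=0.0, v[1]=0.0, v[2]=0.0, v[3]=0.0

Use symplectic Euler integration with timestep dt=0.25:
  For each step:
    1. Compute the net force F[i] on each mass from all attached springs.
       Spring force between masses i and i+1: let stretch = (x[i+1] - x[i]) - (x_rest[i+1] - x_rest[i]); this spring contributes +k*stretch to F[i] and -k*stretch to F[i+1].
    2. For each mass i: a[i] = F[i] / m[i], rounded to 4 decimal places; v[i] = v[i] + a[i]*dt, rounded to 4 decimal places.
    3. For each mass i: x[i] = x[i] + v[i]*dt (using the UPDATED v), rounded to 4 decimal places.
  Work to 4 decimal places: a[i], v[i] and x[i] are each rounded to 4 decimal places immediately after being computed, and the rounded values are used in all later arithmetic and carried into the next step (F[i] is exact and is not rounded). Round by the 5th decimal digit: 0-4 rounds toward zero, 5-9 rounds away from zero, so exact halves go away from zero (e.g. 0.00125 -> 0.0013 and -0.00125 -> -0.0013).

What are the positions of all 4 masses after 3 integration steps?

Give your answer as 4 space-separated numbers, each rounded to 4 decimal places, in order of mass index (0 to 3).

Step 0: x=[2.0000 7.0000 8.0000 11.0000] v=[0.0000 0.0000 0.0000 0.0000]
Step 1: x=[2.5000 6.0000 8.5000 11.0000] v=[2.0000 -4.0000 2.0000 0.0000]
Step 2: x=[3.1250 4.7500 9.0000 11.1250] v=[2.5000 -5.0000 2.0000 0.5000]
Step 3: x=[3.4063 4.1563 8.9688 11.4688] v=[1.1250 -2.3750 -0.1250 1.3750]

Answer: 3.4063 4.1563 8.9688 11.4688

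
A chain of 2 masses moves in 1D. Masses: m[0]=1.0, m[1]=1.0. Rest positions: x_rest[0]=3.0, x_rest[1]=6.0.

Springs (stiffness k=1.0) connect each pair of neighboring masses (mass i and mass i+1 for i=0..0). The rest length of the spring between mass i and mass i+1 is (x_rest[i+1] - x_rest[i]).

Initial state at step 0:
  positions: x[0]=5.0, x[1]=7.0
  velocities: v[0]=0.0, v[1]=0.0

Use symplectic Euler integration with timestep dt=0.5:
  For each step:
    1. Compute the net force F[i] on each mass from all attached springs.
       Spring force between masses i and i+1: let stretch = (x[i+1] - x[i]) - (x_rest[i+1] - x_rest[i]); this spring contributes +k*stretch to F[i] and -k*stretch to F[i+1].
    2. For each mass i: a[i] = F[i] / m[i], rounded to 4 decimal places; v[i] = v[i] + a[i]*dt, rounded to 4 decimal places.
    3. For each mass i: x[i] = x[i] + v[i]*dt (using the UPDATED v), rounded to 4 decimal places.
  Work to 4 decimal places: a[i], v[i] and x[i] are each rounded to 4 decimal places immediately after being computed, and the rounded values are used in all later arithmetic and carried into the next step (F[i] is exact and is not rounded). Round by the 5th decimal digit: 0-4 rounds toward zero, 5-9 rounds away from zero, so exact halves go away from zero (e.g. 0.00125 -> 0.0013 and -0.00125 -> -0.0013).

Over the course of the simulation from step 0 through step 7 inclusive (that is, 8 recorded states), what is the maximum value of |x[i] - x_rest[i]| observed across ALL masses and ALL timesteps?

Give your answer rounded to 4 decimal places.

Step 0: x=[5.0000 7.0000] v=[0.0000 0.0000]
Step 1: x=[4.7500 7.2500] v=[-0.5000 0.5000]
Step 2: x=[4.3750 7.6250] v=[-0.7500 0.7500]
Step 3: x=[4.0625 7.9375] v=[-0.6250 0.6250]
Step 4: x=[3.9688 8.0313] v=[-0.1875 0.1875]
Step 5: x=[4.1407 7.8594] v=[0.3438 -0.3438]
Step 6: x=[4.4923 7.5078] v=[0.7032 -0.7032]
Step 7: x=[4.8478 7.1523] v=[0.7110 -0.7110]
Max displacement = 2.0313

Answer: 2.0313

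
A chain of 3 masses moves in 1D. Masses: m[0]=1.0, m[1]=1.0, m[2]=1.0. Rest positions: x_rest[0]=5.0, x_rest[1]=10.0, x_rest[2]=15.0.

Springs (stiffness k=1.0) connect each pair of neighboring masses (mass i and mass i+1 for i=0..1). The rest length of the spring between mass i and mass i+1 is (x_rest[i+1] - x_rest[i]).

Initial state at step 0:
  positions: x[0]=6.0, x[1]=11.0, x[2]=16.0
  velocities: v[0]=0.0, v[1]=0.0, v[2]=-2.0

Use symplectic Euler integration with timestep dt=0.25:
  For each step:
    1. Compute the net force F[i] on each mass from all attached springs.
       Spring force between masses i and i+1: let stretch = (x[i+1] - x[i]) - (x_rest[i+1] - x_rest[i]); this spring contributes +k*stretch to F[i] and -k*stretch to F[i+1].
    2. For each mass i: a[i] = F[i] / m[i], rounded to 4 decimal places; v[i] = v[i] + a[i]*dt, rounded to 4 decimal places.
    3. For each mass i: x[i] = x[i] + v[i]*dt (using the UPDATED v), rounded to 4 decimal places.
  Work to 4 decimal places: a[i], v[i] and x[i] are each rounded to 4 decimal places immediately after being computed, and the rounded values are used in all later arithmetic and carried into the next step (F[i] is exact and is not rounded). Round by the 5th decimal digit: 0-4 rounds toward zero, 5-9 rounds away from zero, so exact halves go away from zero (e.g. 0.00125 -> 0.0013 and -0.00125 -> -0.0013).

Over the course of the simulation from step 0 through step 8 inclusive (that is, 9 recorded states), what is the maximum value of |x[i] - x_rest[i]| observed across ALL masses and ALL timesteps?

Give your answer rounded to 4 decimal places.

Answer: 1.1798

Derivation:
Step 0: x=[6.0000 11.0000 16.0000] v=[0.0000 0.0000 -2.0000]
Step 1: x=[6.0000 11.0000 15.5000] v=[0.0000 0.0000 -2.0000]
Step 2: x=[6.0000 10.9688 15.0313] v=[0.0000 -0.1250 -1.8750]
Step 3: x=[5.9981 10.8809 14.6212] v=[-0.0078 -0.3516 -1.6406]
Step 4: x=[5.9888 10.7216 14.2898] v=[-0.0371 -0.6372 -1.3257]
Step 5: x=[5.9628 10.4895 14.0479] v=[-0.1039 -0.9284 -0.9678]
Step 6: x=[5.9073 10.1969 13.8961] v=[-0.2222 -1.1705 -0.6074]
Step 7: x=[5.8074 9.8674 13.8256] v=[-0.3998 -1.3181 -0.2822]
Step 8: x=[5.6487 9.5315 13.8202] v=[-0.6348 -1.3436 -0.0218]
Max displacement = 1.1798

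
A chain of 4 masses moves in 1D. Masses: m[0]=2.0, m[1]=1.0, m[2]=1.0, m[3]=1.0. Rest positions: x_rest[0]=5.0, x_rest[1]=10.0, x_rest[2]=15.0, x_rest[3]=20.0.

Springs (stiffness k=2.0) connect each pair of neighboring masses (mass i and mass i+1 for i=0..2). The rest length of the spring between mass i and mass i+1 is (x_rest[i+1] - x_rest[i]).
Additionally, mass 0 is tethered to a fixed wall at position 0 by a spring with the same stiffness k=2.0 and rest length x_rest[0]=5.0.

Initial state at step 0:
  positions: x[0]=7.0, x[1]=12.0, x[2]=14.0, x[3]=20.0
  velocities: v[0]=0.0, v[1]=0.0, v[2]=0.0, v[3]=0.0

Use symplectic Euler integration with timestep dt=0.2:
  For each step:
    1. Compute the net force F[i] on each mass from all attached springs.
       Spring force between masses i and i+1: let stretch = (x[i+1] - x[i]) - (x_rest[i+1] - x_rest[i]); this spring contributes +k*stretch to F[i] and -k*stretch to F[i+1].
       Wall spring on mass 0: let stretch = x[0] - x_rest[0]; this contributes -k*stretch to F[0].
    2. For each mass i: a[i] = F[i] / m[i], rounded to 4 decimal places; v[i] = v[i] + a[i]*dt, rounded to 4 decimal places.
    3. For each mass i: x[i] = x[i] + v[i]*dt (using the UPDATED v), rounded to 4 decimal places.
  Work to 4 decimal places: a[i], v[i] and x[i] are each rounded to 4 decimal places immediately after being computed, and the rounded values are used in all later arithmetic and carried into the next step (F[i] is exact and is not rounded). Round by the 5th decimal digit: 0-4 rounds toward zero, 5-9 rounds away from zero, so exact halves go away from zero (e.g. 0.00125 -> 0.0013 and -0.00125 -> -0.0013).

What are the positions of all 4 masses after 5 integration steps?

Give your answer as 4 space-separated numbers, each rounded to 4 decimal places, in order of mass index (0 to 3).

Answer: 5.7525 10.0160 16.6126 19.6960

Derivation:
Step 0: x=[7.0000 12.0000 14.0000 20.0000] v=[0.0000 0.0000 0.0000 0.0000]
Step 1: x=[6.9200 11.7600 14.3200 19.9200] v=[-0.4000 -1.2000 1.6000 -0.4000]
Step 2: x=[6.7568 11.3376 14.8832 19.7920] v=[-0.8160 -2.1120 2.8160 -0.6400]
Step 3: x=[6.5066 10.8324 15.5555 19.6713] v=[-1.2512 -2.5261 3.3613 -0.6035]
Step 4: x=[6.1691 10.3590 16.1792 19.6213] v=[-1.6874 -2.3672 3.1184 -0.2498]
Step 5: x=[5.7525 10.0160 16.6126 19.6960] v=[-2.0832 -1.7151 2.1672 0.3734]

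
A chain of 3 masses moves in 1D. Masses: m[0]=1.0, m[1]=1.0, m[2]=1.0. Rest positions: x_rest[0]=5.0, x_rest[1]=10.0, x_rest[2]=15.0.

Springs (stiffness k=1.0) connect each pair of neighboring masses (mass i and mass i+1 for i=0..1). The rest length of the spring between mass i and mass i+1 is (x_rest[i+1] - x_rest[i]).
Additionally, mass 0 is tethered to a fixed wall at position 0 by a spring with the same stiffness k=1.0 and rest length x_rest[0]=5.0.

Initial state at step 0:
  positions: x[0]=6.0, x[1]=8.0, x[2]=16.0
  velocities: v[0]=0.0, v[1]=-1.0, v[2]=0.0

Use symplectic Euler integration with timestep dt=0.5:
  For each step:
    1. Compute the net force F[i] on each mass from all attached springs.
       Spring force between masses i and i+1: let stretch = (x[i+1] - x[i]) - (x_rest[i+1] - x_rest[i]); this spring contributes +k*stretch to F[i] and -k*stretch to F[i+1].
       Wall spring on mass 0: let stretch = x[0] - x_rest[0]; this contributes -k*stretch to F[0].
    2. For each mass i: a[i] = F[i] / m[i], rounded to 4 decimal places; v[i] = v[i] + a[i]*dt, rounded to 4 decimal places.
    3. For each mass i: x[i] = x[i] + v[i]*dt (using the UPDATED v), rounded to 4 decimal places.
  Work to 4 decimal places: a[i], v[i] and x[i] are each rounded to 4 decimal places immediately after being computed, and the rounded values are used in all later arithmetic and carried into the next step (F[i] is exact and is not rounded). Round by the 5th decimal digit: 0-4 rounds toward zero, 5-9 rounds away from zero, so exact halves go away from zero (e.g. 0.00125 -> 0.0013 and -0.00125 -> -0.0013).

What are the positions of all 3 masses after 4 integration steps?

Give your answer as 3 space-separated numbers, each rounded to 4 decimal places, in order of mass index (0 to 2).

Answer: 3.9805 10.6134 13.4649

Derivation:
Step 0: x=[6.0000 8.0000 16.0000] v=[0.0000 -1.0000 0.0000]
Step 1: x=[5.0000 9.0000 15.2500] v=[-2.0000 2.0000 -1.5000]
Step 2: x=[3.7500 10.5625 14.1875] v=[-2.5000 3.1250 -2.1250]
Step 3: x=[3.2656 11.3282 13.4688] v=[-0.9688 1.5313 -1.4375]
Step 4: x=[3.9805 10.6134 13.4649] v=[1.4297 -1.4297 -0.0078]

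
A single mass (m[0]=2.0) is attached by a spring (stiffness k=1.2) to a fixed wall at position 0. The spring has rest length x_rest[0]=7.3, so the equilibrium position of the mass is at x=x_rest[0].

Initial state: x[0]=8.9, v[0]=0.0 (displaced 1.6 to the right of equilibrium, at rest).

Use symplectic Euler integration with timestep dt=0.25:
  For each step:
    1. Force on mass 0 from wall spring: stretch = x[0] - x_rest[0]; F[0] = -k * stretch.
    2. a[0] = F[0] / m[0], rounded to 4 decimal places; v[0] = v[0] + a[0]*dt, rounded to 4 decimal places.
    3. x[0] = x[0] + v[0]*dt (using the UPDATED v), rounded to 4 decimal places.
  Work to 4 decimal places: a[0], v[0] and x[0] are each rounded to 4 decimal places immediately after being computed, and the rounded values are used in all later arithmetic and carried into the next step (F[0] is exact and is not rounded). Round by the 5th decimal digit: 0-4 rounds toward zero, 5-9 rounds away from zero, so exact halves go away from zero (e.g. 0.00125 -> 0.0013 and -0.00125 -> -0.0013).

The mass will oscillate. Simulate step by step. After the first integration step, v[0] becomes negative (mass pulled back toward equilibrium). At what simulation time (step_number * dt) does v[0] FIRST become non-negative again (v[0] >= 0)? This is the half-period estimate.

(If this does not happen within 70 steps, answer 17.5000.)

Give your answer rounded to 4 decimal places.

Step 0: x=[8.9000] v=[0.0000]
Step 1: x=[8.8400] v=[-0.2400]
Step 2: x=[8.7223] v=[-0.4710]
Step 3: x=[8.5512] v=[-0.6844]
Step 4: x=[8.3332] v=[-0.8721]
Step 5: x=[8.0764] v=[-1.0271]
Step 6: x=[7.7905] v=[-1.1436]
Step 7: x=[7.4862] v=[-1.2172]
Step 8: x=[7.1749] v=[-1.2451]
Step 9: x=[6.8683] v=[-1.2263]
Step 10: x=[6.5779] v=[-1.1616]
Step 11: x=[6.3146] v=[-1.0533]
Step 12: x=[6.0882] v=[-0.9055]
Step 13: x=[5.9073] v=[-0.7237]
Step 14: x=[5.7786] v=[-0.5148]
Step 15: x=[5.7070] v=[-0.2866]
Step 16: x=[5.6951] v=[-0.0477]
Step 17: x=[5.7434] v=[0.1930]
First v>=0 after going negative at step 17, time=4.2500

Answer: 4.2500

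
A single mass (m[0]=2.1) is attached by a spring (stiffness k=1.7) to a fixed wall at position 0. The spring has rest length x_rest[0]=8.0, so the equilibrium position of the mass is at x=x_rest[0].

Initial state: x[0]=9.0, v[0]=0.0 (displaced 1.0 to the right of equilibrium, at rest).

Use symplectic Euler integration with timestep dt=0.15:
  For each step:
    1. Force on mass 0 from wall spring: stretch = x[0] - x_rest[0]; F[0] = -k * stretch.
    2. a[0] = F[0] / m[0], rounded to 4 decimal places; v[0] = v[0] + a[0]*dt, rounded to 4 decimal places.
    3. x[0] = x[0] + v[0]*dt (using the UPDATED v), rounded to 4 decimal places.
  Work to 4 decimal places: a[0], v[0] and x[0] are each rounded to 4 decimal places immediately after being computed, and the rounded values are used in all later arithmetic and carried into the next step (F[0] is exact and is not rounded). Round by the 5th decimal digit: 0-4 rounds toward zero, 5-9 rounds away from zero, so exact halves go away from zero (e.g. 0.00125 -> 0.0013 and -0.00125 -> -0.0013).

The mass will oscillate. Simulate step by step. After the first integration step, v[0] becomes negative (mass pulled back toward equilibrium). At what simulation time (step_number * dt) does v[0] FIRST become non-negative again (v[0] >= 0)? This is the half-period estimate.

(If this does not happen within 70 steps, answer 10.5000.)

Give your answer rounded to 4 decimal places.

Answer: 3.6000

Derivation:
Step 0: x=[9.0000] v=[0.0000]
Step 1: x=[8.9818] v=[-0.1214]
Step 2: x=[8.9457] v=[-0.2406]
Step 3: x=[8.8924] v=[-0.3554]
Step 4: x=[8.8228] v=[-0.4638]
Step 5: x=[8.7382] v=[-0.5637]
Step 6: x=[8.6402] v=[-0.6533]
Step 7: x=[8.5306] v=[-0.7310]
Step 8: x=[8.4113] v=[-0.7954]
Step 9: x=[8.2845] v=[-0.8454]
Step 10: x=[8.1525] v=[-0.8799]
Step 11: x=[8.0177] v=[-0.8984]
Step 12: x=[7.8826] v=[-0.9005]
Step 13: x=[7.7497] v=[-0.8863]
Step 14: x=[7.6213] v=[-0.8559]
Step 15: x=[7.4998] v=[-0.8099]
Step 16: x=[7.3874] v=[-0.7492]
Step 17: x=[7.2862] v=[-0.6748]
Step 18: x=[7.1980] v=[-0.5881]
Step 19: x=[7.1244] v=[-0.4907]
Step 20: x=[7.0667] v=[-0.3844]
Step 21: x=[7.0260] v=[-0.2711]
Step 22: x=[7.0031] v=[-0.1528]
Step 23: x=[6.9983] v=[-0.0318]
Step 24: x=[7.0118] v=[0.0898]
First v>=0 after going negative at step 24, time=3.6000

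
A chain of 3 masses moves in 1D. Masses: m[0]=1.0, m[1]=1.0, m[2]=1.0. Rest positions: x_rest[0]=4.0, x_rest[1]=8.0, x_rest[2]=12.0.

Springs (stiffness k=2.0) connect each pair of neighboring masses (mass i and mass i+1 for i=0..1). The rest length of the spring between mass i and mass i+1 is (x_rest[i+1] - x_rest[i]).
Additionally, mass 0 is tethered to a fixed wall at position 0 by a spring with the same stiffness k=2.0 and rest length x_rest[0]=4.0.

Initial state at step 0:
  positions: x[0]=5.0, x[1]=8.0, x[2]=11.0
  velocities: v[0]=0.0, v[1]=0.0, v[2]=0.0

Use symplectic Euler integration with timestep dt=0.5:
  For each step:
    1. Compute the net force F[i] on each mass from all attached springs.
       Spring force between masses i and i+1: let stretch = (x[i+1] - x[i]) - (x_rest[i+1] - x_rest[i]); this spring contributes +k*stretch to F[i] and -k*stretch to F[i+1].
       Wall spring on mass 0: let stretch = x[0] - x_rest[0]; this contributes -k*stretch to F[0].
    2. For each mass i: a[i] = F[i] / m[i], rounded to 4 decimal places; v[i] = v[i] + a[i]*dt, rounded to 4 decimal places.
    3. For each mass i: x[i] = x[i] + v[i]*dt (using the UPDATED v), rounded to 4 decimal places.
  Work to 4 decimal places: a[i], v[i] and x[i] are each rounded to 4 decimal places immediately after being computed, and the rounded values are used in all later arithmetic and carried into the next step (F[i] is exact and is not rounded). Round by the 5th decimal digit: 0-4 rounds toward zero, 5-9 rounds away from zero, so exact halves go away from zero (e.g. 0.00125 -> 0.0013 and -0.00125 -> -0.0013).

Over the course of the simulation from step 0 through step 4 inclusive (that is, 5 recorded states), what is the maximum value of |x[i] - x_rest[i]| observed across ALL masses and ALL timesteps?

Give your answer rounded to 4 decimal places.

Answer: 1.1250

Derivation:
Step 0: x=[5.0000 8.0000 11.0000] v=[0.0000 0.0000 0.0000]
Step 1: x=[4.0000 8.0000 11.5000] v=[-2.0000 0.0000 1.0000]
Step 2: x=[3.0000 7.7500 12.2500] v=[-2.0000 -0.5000 1.5000]
Step 3: x=[2.8750 7.3750 12.7500] v=[-0.2500 -0.7500 1.0000]
Step 4: x=[3.5625 7.4375 12.5625] v=[1.3750 0.1250 -0.3750]
Max displacement = 1.1250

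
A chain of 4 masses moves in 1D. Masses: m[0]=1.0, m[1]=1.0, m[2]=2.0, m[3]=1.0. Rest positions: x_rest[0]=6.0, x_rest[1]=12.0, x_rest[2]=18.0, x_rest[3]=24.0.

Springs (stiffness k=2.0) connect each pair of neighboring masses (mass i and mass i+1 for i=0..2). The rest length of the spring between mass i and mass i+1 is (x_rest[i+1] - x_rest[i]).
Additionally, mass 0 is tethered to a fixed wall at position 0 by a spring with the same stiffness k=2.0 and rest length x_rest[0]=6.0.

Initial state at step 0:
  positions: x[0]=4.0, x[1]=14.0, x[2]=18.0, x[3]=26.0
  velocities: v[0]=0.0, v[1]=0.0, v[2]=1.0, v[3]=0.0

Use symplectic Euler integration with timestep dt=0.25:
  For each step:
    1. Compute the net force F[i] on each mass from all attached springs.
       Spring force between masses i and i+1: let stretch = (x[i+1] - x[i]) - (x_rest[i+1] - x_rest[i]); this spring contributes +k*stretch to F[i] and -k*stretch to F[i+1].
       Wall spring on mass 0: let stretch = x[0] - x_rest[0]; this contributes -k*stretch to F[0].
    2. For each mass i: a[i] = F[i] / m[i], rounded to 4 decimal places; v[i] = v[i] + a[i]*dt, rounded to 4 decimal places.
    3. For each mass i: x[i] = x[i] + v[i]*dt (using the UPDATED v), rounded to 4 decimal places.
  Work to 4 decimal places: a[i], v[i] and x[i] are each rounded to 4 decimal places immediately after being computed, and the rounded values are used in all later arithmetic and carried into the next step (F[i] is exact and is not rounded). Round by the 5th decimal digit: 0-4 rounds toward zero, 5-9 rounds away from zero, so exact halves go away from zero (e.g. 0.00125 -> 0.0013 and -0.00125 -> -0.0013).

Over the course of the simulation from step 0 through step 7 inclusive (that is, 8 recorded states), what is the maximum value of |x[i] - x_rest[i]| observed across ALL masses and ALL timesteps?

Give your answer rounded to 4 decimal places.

Step 0: x=[4.0000 14.0000 18.0000 26.0000] v=[0.0000 0.0000 1.0000 0.0000]
Step 1: x=[4.7500 13.2500 18.5000 25.7500] v=[3.0000 -3.0000 2.0000 -1.0000]
Step 2: x=[5.9688 12.0938 19.1250 25.3438] v=[4.8750 -4.6250 2.5000 -1.6250]
Step 3: x=[7.2071 11.0508 19.6992 24.9102] v=[4.9531 -4.1719 2.2969 -1.7344]
Step 4: x=[8.0250 10.6084 20.0586 24.5752] v=[3.2714 -1.7696 1.4376 -1.3399]
Step 5: x=[8.1627 11.0244 20.1097 24.4257] v=[0.5506 1.6638 0.2042 -0.5982]
Step 6: x=[7.6377 12.2183 19.8627 24.4867] v=[-2.0999 4.7756 -0.9881 0.2438]
Step 7: x=[6.7306 13.7952 19.4269 24.7197] v=[-3.6285 6.3075 -1.7432 0.9318]
Max displacement = 2.1627

Answer: 2.1627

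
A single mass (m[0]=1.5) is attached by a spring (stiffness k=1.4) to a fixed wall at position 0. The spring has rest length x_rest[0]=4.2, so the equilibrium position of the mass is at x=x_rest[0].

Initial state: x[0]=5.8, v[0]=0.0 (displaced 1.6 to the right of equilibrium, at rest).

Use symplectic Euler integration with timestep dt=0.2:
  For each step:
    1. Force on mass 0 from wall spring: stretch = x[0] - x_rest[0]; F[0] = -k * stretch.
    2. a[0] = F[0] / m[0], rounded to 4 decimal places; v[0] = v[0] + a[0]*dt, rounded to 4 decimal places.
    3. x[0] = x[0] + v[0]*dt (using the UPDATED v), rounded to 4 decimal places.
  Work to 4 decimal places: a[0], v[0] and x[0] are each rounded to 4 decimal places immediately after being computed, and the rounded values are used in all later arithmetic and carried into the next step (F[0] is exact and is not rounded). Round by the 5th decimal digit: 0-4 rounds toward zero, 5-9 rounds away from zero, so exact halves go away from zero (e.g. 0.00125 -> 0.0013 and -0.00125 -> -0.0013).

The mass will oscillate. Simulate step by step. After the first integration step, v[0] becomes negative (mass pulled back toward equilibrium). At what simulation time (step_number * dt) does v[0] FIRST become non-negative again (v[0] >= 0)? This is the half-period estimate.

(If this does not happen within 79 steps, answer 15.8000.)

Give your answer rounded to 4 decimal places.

Step 0: x=[5.8000] v=[0.0000]
Step 1: x=[5.7403] v=[-0.2987]
Step 2: x=[5.6231] v=[-0.5862]
Step 3: x=[5.4527] v=[-0.8518]
Step 4: x=[5.2356] v=[-1.0856]
Step 5: x=[4.9798] v=[-1.2789]
Step 6: x=[4.6949] v=[-1.4245]
Step 7: x=[4.3915] v=[-1.5169]
Step 8: x=[4.0810] v=[-1.5526]
Step 9: x=[3.7749] v=[-1.5304]
Step 10: x=[3.4847] v=[-1.4510]
Step 11: x=[3.2212] v=[-1.3175]
Step 12: x=[2.9942] v=[-1.1348]
Step 13: x=[2.8123] v=[-0.9097]
Step 14: x=[2.6822] v=[-0.6507]
Step 15: x=[2.6087] v=[-0.3674]
Step 16: x=[2.5946] v=[-0.0704]
Step 17: x=[2.6405] v=[0.2293]
First v>=0 after going negative at step 17, time=3.4000

Answer: 3.4000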